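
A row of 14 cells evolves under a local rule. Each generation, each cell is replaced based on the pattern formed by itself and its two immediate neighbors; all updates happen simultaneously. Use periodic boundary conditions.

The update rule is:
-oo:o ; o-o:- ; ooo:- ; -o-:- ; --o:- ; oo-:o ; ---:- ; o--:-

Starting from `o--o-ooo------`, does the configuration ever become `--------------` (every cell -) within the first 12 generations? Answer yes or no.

generation 1: -----o-o------
generation 2: --------------
all cells are - at generation 2

yes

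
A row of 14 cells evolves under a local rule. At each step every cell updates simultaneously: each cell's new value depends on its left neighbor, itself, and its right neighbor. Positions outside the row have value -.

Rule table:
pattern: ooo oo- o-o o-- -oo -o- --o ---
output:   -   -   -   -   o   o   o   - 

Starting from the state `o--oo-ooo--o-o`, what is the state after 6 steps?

o-o-o-o--oo---

o-oo--o---oo-o
o-o--oo--oo--o
o-o-oo--oo--oo
o-o-o--oo--oo-
o-o-o-oo--oo--
o-o-o-o--oo---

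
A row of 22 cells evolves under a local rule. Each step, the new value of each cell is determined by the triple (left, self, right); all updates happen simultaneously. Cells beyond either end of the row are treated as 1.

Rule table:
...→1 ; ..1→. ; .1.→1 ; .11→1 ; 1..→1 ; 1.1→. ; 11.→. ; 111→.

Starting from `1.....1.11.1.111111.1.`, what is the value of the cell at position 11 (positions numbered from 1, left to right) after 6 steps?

.

.1111.1.1..1.1......1.
.1....1.11.1.111111.1.
.1111.1.1..1.1......1.  (repeats step 1; period 2)
step 6: .1....1.11.1.111111.1.
position 11 holds .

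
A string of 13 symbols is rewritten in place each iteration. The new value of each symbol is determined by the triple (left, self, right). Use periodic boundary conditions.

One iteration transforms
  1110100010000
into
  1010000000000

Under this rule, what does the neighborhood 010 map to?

0

At position 4 the neighborhood is 010; the next row has 0 there.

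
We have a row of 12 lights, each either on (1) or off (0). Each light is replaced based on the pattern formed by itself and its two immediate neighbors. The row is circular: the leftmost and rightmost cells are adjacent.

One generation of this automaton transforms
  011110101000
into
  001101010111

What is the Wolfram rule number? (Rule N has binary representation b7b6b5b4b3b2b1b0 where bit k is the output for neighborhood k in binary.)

177

position 2: 111 → 1  (bit 7 = 1)
position 4: 110 → 0  (bit 6 = 0)
position 5: 101 → 1  (bit 5 = 1)
position 9: 100 → 1  (bit 4 = 1)
position 1: 011 → 0  (bit 3 = 0)
position 6: 010 → 0  (bit 2 = 0)
position 0: 001 → 0  (bit 1 = 0)
position 10: 000 → 1  (bit 0 = 1)
bits b7..b0 = 10110001 = 177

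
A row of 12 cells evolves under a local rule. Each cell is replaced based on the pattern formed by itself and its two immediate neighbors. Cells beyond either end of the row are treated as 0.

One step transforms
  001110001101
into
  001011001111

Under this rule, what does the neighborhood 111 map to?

At position 3 the neighborhood is 111; the next row has 0 there.

0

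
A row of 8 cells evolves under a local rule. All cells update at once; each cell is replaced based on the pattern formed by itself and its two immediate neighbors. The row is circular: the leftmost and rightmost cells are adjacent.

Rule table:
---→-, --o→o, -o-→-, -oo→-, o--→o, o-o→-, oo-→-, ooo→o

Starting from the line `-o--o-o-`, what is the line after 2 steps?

----o-o-

step 1: o-oo---o
step 2: ----o-o-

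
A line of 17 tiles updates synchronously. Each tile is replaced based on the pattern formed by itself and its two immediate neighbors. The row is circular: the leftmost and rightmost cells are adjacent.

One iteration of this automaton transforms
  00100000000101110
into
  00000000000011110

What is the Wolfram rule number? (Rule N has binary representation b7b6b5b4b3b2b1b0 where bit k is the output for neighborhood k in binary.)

position 14: 111 → 1  (bit 7 = 1)
position 15: 110 → 1  (bit 6 = 1)
position 12: 101 → 1  (bit 5 = 1)
position 3: 100 → 0  (bit 4 = 0)
position 13: 011 → 1  (bit 3 = 1)
position 2: 010 → 0  (bit 2 = 0)
position 1: 001 → 0  (bit 1 = 0)
position 0: 000 → 0  (bit 0 = 0)
bits b7..b0 = 11101000 = 232

232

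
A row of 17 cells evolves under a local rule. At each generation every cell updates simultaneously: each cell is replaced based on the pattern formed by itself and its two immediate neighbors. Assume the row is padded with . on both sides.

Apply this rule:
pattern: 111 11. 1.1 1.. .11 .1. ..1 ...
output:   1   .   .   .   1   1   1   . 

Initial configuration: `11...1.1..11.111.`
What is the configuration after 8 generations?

1.1.1.1..11......

generation 1: 1...11.1.11..11..
generation 2: 1..11..1.1..11...
generation 3: 1.11..11.1.11....
generation 4: 1.1..11..1.1.....
generation 5: 1.1.11..11.1.....
generation 6: 1.1.1..11..1.....
generation 7: 1.1.1.11..11.....
generation 8: 1.1.1.1..11......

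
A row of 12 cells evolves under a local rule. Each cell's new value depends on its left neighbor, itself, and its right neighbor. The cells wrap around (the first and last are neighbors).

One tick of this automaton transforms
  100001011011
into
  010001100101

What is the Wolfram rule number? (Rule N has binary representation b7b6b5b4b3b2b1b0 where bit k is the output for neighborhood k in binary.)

position 11: 111 → 1  (bit 7 = 1)
position 0: 110 → 0  (bit 6 = 0)
position 6: 101 → 1  (bit 5 = 1)
position 1: 100 → 1  (bit 4 = 1)
position 7: 011 → 0  (bit 3 = 0)
position 5: 010 → 1  (bit 2 = 1)
position 4: 001 → 0  (bit 1 = 0)
position 2: 000 → 0  (bit 0 = 0)
bits b7..b0 = 10110100 = 180

180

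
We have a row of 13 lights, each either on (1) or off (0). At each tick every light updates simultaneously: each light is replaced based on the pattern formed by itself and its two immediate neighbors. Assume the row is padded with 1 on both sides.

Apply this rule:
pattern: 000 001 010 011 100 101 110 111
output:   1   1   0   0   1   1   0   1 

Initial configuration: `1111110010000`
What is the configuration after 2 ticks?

1111010010111

1111101101111
1111010010111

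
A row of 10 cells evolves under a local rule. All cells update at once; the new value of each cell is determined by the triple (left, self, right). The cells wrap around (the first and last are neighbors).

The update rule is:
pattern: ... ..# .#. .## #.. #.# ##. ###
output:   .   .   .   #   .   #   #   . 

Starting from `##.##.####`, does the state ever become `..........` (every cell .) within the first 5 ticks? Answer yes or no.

yes

.######...
.#....#...
..........
all cells are . at tick 3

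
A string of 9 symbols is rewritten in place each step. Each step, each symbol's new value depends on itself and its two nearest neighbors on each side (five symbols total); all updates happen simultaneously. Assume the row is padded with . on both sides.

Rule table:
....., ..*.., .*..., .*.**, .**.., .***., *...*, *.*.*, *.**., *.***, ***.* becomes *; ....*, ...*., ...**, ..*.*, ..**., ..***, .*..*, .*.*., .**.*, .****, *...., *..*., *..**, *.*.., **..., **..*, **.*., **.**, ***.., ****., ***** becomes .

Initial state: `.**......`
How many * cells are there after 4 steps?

1

..*..****
..*......
..**.****
.....*...
count of *: 1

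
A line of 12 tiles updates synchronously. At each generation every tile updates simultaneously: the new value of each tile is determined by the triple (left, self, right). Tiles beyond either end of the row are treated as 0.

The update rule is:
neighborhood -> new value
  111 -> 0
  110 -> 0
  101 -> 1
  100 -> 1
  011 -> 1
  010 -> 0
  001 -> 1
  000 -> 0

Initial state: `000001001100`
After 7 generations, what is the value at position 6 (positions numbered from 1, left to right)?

0

000010111010
000101100101
001011011010
010110110101
101101101010
011011010101
110110101010
position 6 holds 0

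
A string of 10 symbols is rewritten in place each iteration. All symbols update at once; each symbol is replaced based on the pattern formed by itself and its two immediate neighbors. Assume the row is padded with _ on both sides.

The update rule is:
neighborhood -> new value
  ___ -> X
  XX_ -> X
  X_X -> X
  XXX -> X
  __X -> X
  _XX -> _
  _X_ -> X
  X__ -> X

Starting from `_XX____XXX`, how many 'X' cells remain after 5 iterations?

8

X_XXXXX_XX
XX_XXXXX_X
_XX_XXXXXX
X_XX_XXXXX
XX_XX_XXXX
count of X: 8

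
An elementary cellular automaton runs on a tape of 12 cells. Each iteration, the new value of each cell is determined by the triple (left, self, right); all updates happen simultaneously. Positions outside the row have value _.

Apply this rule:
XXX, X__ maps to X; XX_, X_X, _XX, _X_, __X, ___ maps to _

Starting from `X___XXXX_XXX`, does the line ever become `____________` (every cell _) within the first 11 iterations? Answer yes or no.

no

_X___XX___X_
__X____X___X
___X____X___
____X____X__
_____X____X_
______X____X
_______X____
________X___
_________X__
__________X_
___________X
iteration 11 is ___________X, still not uniform _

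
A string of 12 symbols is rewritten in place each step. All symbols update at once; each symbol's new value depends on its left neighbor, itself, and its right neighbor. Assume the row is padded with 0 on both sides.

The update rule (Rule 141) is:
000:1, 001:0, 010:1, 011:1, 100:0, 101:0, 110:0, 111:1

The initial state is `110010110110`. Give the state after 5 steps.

100010100100
101010100101
101010100101  (fixed point — unchanged through step 5)

101010100101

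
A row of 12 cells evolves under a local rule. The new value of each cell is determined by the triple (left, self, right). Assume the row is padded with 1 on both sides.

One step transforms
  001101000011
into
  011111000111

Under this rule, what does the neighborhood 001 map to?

At position 1 the neighborhood is 001; the next row has 1 there.

1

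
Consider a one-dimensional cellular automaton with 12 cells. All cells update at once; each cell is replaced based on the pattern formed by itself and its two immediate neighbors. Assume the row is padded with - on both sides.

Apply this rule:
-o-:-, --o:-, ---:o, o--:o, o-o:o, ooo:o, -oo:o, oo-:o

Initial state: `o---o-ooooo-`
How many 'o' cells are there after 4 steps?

-oo--ooooooo
-ooo-ooooooo
-ooooooooooo
-ooooooooooo
count of o: 11

11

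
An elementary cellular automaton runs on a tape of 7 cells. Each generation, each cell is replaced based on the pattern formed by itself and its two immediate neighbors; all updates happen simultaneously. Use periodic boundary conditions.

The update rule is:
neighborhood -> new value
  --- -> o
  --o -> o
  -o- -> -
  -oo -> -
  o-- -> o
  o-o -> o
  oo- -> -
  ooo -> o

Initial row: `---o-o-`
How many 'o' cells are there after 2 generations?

4

ooo-o-o
oo-o-o-
count of o: 4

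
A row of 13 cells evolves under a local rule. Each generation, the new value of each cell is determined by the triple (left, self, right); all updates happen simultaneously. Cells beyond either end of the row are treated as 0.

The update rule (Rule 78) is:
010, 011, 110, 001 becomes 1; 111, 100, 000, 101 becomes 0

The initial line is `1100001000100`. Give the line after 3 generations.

1100011001100
1100111011100
1101101010100

1101101010100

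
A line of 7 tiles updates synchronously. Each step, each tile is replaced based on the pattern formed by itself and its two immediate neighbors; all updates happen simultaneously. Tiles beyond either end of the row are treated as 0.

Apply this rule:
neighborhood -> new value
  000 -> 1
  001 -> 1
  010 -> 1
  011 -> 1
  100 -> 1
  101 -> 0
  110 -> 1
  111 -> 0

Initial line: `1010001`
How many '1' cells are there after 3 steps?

step 1: 1011111
step 2: 1010001  (repeats step 0; period 2)
step 3: 1011111
count of 1: 6

6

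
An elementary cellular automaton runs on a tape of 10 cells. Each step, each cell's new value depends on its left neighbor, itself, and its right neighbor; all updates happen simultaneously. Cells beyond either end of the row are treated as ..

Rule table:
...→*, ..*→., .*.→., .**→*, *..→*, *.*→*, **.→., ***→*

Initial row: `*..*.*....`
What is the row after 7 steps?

.*.*.*.*.*

.*..*.****
..*..****.
*..*.***.*
.*..***.*.
..*.**.*.*
*..**.*.*.
.*.*.*.*.*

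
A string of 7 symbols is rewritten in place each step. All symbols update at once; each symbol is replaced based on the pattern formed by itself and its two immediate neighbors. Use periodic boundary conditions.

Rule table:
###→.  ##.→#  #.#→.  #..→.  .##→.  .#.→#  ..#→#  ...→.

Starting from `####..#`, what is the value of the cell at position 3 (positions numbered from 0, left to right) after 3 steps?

#

...#.#.
..##.#.
.#.#.#.
position 3 holds #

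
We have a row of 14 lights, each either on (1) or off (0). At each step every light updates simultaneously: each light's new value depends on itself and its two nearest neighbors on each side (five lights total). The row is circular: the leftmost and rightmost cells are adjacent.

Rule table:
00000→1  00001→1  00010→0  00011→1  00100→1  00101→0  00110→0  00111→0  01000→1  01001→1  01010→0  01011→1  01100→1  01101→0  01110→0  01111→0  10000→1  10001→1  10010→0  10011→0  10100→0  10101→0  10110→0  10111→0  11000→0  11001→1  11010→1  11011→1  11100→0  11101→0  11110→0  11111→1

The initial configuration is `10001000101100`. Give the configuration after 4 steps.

00100010010010

step 1: 11101110010110
step 2: 00010001001001
step 3: 11011101101101
step 4: 00100010010010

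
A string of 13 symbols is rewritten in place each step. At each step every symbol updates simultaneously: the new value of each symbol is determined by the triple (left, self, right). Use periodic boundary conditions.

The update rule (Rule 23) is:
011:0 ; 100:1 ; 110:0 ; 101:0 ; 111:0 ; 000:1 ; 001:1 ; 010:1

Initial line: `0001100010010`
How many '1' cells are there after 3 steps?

11

step 1: 1110011111111
step 2: 0001100000000
step 3: 1110011111111
count of 1: 11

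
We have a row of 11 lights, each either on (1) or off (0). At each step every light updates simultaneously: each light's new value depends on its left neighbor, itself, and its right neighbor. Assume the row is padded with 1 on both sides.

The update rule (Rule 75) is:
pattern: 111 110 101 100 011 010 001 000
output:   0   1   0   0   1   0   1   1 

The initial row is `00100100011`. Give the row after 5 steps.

01101100010

01001001110
00010011010
01100111000
01101101011
01101100010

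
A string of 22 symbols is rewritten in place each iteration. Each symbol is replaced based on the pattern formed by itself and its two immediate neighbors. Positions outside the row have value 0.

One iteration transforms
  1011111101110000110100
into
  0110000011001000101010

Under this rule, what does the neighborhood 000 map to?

At position 13 the neighborhood is 000; the next row has 0 there.

0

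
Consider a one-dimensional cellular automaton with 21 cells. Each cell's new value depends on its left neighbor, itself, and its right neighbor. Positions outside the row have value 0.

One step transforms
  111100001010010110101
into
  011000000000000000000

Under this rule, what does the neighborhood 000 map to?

At position 5 the neighborhood is 000; the next row has 0 there.

0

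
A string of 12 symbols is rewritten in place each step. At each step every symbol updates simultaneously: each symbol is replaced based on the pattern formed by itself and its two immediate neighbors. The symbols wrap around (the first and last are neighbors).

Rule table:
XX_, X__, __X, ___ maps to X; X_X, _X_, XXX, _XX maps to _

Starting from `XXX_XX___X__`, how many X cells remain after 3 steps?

__X__XXXX_XX
XX_XX___X__X
_X__XXXX_XX_
count of X: 7

7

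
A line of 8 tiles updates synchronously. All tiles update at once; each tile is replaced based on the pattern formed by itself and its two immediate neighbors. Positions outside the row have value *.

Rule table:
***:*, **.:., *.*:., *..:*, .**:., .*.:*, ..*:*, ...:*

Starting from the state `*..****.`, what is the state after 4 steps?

*****...

.**.**..
......**
******.*
*****...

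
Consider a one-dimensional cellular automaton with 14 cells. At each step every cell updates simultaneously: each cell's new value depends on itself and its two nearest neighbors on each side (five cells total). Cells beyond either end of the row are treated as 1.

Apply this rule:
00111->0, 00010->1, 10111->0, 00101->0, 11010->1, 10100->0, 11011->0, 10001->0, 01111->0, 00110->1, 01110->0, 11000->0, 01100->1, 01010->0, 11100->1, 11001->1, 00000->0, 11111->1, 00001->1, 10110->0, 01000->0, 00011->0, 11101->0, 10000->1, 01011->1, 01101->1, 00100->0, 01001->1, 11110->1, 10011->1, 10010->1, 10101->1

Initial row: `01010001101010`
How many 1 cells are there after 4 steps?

8

11000001111011
11010100010000
10110000100110
00010111011110
count of 1: 8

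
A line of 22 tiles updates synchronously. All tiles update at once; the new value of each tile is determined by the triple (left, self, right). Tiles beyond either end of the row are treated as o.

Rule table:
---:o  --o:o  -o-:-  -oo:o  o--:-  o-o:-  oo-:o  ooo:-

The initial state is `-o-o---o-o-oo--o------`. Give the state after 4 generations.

-----oo----oo-o--ooooo
-oooooo-ooooo---oo----
-o----o-o---o-oooo-ooo
---ooo----oo--o--o-o--

---ooo----oo--o--o-o--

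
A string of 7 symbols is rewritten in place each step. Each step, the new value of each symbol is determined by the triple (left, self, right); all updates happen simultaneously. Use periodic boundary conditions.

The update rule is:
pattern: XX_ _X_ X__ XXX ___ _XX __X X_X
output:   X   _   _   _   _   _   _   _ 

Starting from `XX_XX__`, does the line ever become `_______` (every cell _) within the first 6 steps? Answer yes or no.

yes

_X__X__
_______
all cells are _ at step 2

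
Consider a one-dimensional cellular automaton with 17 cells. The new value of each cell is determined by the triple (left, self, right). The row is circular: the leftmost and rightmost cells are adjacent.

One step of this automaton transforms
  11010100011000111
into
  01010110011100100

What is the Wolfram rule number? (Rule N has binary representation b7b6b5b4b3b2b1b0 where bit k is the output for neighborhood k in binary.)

position 0: 111 → 0  (bit 7 = 0)
position 1: 110 → 1  (bit 6 = 1)
position 2: 101 → 0  (bit 5 = 0)
position 6: 100 → 1  (bit 4 = 1)
position 9: 011 → 1  (bit 3 = 1)
position 3: 010 → 1  (bit 2 = 1)
position 8: 001 → 0  (bit 1 = 0)
position 7: 000 → 0  (bit 0 = 0)
bits b7..b0 = 01011100 = 92

92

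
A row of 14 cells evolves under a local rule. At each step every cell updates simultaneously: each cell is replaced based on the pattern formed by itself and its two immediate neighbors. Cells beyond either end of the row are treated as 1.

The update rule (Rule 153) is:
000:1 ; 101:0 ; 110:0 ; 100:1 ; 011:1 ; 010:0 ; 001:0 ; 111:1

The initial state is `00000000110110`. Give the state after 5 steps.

11111110100100
11111100010010
11111011001000
11110010100110
11101000010100

11101000010100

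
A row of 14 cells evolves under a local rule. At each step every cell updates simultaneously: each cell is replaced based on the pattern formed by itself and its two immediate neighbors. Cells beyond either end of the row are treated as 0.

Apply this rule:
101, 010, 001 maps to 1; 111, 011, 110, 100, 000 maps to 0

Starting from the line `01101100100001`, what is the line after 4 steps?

10010001100011
10110010000100
11000110001100
00001000010000

00001000010000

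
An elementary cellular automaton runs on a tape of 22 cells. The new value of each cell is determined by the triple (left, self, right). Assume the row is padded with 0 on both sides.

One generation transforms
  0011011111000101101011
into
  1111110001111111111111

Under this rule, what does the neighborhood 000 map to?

At position 0 the neighborhood is 000; the next row has 1 there.

1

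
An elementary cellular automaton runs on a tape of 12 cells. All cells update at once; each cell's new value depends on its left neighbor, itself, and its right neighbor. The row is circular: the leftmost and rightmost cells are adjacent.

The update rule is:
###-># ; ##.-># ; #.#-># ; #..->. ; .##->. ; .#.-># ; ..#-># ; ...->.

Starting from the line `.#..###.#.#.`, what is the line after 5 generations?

##.#.######.
.####.######
#.####.#####
##.####.####
###.####.###

###.####.###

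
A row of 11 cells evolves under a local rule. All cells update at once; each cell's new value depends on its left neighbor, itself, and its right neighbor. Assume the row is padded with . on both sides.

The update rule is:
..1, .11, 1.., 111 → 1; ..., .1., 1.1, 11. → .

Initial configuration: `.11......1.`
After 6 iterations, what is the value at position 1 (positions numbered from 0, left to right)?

11.1....1.1
1...1..1...
.1.1.11.1..
1....1...1.
.1..1.1.1.1
1.11.......
position 1 holds .

.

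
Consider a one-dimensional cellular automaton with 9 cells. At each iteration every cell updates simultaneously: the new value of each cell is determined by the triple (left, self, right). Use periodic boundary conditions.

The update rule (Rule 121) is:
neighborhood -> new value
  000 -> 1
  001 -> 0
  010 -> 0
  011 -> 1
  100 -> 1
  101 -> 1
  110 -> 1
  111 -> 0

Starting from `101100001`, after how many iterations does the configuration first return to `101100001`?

iteration 1: 111111101
iteration 2: 000000111
iteration 3: 111110101
iteration 4: 000011011
iteration 5: 111011111
iteration 6: 001110000
iteration 7: 101011111
iteration 8: 110110000
iteration 9: 111111110
iteration 10: 100000011
iteration 11: 111111010
iteration 12: 100001101
iteration 13: 111101111
iteration 14: 000111000
iteration 15: 110101111
iteration 16: 011011000
iteration 17: 011111111
iteration 18: 110000001
iteration 19: 011111101
iteration 20: 110000110
iteration 21: 111110111
iteration 22: 000011100
iteration 23: 111010111
iteration 24: 001101100
iteration 25: 101111111
iteration 26: 111000000
iteration 27: 101111110
iteration 28: 011000011
iteration 29: 111111011
iteration 30: 000001110
iteration 31: 111101011
iteration 32: 000110110
iteration 33: 110111111
iteration 34: 011100000
iteration 35: 010111111
iteration 36: 101100001

36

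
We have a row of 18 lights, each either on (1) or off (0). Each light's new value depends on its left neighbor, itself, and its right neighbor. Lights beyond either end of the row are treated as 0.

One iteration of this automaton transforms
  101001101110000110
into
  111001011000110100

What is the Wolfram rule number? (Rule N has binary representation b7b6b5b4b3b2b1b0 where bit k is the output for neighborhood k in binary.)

45

position 9: 111 → 0  (bit 7 = 0)
position 6: 110 → 0  (bit 6 = 0)
position 1: 101 → 1  (bit 5 = 1)
position 3: 100 → 0  (bit 4 = 0)
position 5: 011 → 1  (bit 3 = 1)
position 0: 010 → 1  (bit 2 = 1)
position 4: 001 → 0  (bit 1 = 0)
position 12: 000 → 1  (bit 0 = 1)
bits b7..b0 = 00101101 = 45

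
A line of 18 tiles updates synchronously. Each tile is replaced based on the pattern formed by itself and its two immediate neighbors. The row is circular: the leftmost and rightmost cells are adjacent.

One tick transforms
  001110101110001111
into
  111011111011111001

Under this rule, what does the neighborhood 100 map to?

1

At position 0 the neighborhood is 100; the next row has 1 there.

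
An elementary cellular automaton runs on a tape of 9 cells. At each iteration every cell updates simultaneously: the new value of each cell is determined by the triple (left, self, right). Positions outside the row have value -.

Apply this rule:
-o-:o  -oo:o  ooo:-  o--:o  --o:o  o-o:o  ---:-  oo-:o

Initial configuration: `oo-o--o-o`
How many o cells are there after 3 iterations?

4

ooooooooo
o-------o
oo-----oo
count of o: 4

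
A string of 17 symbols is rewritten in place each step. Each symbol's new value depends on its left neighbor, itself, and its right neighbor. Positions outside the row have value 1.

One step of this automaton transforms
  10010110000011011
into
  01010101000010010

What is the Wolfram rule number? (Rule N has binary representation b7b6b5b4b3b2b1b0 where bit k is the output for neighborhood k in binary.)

position 16: 111 → 0  (bit 7 = 0)
position 0: 110 → 0  (bit 6 = 0)
position 4: 101 → 0  (bit 5 = 0)
position 1: 100 → 1  (bit 4 = 1)
position 5: 011 → 1  (bit 3 = 1)
position 3: 010 → 1  (bit 2 = 1)
position 2: 001 → 0  (bit 1 = 0)
position 8: 000 → 0  (bit 0 = 0)
bits b7..b0 = 00011100 = 28

28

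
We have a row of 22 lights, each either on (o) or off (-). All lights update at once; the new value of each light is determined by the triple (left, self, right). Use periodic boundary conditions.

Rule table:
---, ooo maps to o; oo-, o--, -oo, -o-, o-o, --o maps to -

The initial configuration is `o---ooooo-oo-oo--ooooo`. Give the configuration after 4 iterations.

-ooo--ooo--oooo--oooo-

--o--ooo----------oooo
------o--oooooooo--oo-
ooooo-----oooooo------
-ooo--ooo--oooo--oooo-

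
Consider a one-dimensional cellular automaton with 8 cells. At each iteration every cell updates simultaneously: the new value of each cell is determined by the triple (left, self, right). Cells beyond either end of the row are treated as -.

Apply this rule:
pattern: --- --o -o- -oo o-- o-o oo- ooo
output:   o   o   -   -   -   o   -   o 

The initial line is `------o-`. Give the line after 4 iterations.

iteration 1: oooooo--
iteration 2: -oooo--o
iteration 3: o-oo--o-
iteration 4: -o---o--

-o---o--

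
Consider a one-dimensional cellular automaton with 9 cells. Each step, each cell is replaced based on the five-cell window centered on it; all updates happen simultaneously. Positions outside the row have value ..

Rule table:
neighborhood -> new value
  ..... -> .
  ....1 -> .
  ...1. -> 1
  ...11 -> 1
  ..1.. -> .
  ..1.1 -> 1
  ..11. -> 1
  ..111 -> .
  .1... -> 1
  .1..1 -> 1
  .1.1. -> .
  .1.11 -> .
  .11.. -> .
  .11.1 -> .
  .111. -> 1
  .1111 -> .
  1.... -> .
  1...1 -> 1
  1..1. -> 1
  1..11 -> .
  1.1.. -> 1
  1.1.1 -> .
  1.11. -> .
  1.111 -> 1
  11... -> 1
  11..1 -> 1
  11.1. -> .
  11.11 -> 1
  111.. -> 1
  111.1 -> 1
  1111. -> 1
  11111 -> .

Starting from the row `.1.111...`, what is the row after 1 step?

11.1111..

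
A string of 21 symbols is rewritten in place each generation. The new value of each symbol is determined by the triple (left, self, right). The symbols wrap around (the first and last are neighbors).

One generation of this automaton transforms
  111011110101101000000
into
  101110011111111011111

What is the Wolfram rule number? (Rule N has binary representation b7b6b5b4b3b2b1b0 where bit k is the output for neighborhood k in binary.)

111

position 1: 111 → 0  (bit 7 = 0)
position 2: 110 → 1  (bit 6 = 1)
position 3: 101 → 1  (bit 5 = 1)
position 15: 100 → 0  (bit 4 = 0)
position 0: 011 → 1  (bit 3 = 1)
position 9: 010 → 1  (bit 2 = 1)
position 20: 001 → 1  (bit 1 = 1)
position 16: 000 → 1  (bit 0 = 1)
bits b7..b0 = 01101111 = 111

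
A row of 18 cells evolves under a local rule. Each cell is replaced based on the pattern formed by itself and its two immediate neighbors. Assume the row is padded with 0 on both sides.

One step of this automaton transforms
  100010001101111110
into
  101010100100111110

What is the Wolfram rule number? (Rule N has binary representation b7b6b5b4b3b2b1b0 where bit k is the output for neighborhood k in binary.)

position 12: 111 → 1  (bit 7 = 1)
position 9: 110 → 1  (bit 6 = 1)
position 10: 101 → 0  (bit 5 = 0)
position 1: 100 → 0  (bit 4 = 0)
position 8: 011 → 0  (bit 3 = 0)
position 0: 010 → 1  (bit 2 = 1)
position 3: 001 → 0  (bit 1 = 0)
position 2: 000 → 1  (bit 0 = 1)
bits b7..b0 = 11000101 = 197

197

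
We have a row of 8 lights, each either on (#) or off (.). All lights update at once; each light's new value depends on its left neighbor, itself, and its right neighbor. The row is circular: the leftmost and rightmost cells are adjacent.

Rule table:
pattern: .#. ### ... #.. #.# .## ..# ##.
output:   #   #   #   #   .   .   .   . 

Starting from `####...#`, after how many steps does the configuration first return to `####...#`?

40

step 1: ###.##..
step 2: .#....#.
step 3: .####.##
step 4: ..##....
step 5: #...####
step 6: .##..###
step 7: ...#..#.
step 8: ##.##.##
step 9: #......#
step 10: .#####..
step 11: ..###.##
step 12: #..#....
step 13: ##.####.
step 14: ....##..
step 15: ###...##
step 16: ##.##..#
step 17: #....#..
step 18: ####.##.
step 19: .##.....
step 20: ...#####
step 21: ##..###.
step 22: ..#..#..
step 23: #.##.###
step 24: ......##
step 25: #####...
step 26: .###.##.
step 27: ..#....#
step 28: #.####.#
step 29: ...##...
step 30: ##...###
step 31: #.##..##
step 32: ....#..#
step 33: ###.##.#
step 34: ##......
step 35: ..#####.
step 36: #..###.#
step 37: .#..#...
step 38: .##.####
step 39: .....##.
step 40: ####...#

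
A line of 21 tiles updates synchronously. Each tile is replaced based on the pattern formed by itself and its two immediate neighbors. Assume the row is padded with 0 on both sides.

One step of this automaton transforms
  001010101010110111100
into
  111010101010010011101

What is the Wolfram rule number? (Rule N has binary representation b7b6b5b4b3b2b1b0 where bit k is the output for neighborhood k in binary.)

199

position 16: 111 → 1  (bit 7 = 1)
position 13: 110 → 1  (bit 6 = 1)
position 3: 101 → 0  (bit 5 = 0)
position 19: 100 → 0  (bit 4 = 0)
position 12: 011 → 0  (bit 3 = 0)
position 2: 010 → 1  (bit 2 = 1)
position 1: 001 → 1  (bit 1 = 1)
position 0: 000 → 1  (bit 0 = 1)
bits b7..b0 = 11000111 = 199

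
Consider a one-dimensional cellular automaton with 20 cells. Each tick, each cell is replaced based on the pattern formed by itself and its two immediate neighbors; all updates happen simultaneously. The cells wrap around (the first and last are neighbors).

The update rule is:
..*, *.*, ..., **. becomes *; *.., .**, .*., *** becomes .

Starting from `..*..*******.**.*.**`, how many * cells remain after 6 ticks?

.*..*......**.**.*.*
*..*..*****.**.**.*.
..*..*....**.**.**.*
.*..*..***.**.**.**.
*..*..*..**.**.**.*.
..*..*..*.**.**.**.*
count of *: 10

10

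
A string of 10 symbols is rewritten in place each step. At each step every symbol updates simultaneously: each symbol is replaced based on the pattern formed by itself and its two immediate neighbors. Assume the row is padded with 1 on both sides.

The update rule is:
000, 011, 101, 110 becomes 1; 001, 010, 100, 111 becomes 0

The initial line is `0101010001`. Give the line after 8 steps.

1100111100

1010100101
1101000011
0110011010
1110011101
0010010111
0000001100
0111101100
1100111100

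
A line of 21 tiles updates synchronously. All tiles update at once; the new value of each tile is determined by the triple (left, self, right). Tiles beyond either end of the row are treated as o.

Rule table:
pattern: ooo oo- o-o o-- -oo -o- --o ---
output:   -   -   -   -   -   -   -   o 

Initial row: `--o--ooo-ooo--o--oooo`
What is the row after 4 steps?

---------------------
-ooooooooooooooooooo-
---------------------  (repeats step 1; period 2)
step 4: -ooooooooooooooooooo-

-ooooooooooooooooooo-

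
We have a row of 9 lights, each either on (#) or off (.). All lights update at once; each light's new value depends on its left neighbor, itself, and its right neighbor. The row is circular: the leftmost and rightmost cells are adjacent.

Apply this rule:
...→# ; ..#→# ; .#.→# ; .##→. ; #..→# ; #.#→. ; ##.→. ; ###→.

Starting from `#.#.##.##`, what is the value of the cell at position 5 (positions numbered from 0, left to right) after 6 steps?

#

..#......
#########
.........
#########  (repeats step 2; period 2)
step 6: #########
position 5 holds #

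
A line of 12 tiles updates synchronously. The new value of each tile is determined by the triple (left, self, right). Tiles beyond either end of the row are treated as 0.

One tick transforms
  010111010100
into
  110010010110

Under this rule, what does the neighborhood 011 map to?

At position 3 the neighborhood is 011; the next row has 0 there.

0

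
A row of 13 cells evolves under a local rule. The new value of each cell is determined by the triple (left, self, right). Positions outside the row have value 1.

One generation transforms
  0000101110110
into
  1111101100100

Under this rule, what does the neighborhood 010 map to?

1

At position 4 the neighborhood is 010; the next row has 1 there.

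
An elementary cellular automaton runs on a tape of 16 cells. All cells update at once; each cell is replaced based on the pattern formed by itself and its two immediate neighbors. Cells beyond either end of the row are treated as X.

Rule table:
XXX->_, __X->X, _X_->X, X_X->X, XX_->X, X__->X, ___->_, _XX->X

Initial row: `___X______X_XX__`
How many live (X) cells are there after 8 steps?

12

X_XXX____XXXXXXX
XXX_XX__XX______
__XXXXXXXXX____X
XXX_______XX__XX
__XX_____XXXXXX_
XXXXX___XX____XX
____XX_XXXX__XX_
X__XXXXX__XXXXXX
count of X: 12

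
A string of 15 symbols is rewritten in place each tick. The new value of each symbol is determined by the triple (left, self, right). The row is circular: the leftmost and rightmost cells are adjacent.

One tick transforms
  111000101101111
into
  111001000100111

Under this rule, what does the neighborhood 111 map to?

At position 0 the neighborhood is 111; the next row has 1 there.

1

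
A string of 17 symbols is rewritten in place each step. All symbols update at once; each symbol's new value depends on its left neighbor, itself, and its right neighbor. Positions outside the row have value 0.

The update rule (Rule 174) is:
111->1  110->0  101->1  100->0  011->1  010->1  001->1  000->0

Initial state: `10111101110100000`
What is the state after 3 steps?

11101110110000000

11111011101100000
11110111011000000
11101110110000000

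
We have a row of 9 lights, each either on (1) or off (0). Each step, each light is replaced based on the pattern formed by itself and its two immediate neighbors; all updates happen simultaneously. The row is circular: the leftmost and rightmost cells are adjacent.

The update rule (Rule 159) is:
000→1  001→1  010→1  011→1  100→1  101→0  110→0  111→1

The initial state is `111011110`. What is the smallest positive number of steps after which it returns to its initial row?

18

110011100
101111011
001110011
111101110
111001100
110111011
100110011
011101111
011001110
110111101
100111001
011110111
011100110
111011101
110011001
101110111
001100111
111011110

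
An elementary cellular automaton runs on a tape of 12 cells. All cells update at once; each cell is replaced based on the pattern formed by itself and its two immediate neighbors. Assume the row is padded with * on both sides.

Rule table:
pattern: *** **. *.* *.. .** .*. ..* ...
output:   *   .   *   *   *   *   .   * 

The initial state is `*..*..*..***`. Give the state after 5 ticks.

*.**.*******

tick 1: .*.**.**.***
tick 2: ****.**.****
tick 3: ***.**.*****
tick 4: **.**.******
tick 5: *.**.*******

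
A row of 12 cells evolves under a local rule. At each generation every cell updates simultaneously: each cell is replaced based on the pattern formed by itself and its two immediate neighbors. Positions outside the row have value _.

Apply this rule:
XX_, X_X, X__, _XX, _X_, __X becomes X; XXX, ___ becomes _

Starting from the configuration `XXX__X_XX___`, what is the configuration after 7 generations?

XXXXXX____XX

generation 1: X_XXXXXXXX__
generation 2: XXX______XX_
generation 3: X_XX____XXXX
generation 4: XXXXX__XX__X
generation 5: X___XXXXXXXX
generation 6: XX_XX______X
generation 7: XXXXXX____XX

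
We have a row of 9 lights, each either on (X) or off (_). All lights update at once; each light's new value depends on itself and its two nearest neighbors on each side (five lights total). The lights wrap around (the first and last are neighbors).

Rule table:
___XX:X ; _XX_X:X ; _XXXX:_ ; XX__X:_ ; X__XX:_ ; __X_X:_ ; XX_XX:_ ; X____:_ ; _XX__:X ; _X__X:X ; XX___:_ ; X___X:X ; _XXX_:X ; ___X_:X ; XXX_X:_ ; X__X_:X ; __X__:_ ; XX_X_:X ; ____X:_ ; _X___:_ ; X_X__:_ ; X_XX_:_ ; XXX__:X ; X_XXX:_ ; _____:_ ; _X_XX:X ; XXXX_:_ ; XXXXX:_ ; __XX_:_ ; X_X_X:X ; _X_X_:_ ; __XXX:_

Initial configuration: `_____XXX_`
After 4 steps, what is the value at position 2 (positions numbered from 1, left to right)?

X

____X_XX_
___X_X_X_
__X__X___
_X_XX____
position 2 holds X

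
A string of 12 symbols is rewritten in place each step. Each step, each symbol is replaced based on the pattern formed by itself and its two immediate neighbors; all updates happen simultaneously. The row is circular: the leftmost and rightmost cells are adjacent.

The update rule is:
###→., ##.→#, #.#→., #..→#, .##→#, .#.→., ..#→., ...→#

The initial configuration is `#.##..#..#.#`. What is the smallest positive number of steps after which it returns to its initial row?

12

step 1: #.###..#...#
step 2: #.#.##..##.#
step 3: #...###.##.#
step 4: ###.#.#.##.#
step 5: ..#.....##.#
step 6: #..####.##..
step 7: .#.#..#.###.
step 8: ....#...#.##
step 9: ###..##...##
step 10: ..##.####.#.
step 11: #.##.#..#..#
step 12: #.##..#..#.#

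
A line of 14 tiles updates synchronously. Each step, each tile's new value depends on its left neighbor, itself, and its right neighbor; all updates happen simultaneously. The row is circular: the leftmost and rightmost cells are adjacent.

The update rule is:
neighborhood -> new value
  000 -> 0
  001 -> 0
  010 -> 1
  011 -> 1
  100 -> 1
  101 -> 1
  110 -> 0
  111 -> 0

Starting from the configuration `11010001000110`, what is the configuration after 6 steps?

step 1: 10111001100101
step 2: 01100101010111
step 3: 11010111111100
step 4: 10111100000010
step 5: 11100010000011
step 6: 00010011000010

00010011000010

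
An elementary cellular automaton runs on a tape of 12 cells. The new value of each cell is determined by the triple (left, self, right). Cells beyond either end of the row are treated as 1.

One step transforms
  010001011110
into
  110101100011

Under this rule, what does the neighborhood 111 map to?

0

At position 8 the neighborhood is 111; the next row has 0 there.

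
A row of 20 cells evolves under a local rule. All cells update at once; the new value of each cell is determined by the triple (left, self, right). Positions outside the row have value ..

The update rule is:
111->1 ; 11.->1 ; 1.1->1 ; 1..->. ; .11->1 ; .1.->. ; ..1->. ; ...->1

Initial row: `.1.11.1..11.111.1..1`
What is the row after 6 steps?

.1111111111111111111

..1111...1111111....
1.1111.1.1111111.111
.111111.111111111111
.1111111111111111111
.1111111111111111111  (fixed point — unchanged through step 6)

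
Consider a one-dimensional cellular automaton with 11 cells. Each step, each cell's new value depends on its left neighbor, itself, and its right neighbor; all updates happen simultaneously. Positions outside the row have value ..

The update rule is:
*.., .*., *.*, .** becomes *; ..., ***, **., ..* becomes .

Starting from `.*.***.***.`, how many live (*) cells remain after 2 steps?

.***..**..*
.*..*.*.*.*
count of *: 5

5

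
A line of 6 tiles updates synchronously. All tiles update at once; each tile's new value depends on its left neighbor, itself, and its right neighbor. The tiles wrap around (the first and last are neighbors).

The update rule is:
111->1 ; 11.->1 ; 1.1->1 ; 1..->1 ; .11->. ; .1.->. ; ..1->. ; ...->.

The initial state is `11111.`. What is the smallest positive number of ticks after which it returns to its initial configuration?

tick 1: .11111
tick 2: 1.1111
tick 3: 11.111
tick 4: 111.11
tick 5: 1111.1
tick 6: 11111.

6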